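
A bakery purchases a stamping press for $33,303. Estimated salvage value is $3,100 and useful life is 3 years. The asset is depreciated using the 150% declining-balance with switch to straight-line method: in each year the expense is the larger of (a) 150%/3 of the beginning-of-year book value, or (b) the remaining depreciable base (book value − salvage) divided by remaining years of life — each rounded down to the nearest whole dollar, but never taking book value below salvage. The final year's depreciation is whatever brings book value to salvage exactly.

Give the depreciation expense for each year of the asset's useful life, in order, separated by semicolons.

Depreciable base = $33,303 − $3,100 = $30,203.
Year 1: DB = ⌊$33,303 × 150%/3⌋ = $16,651; SL = ⌊$30,203/3⌋ = $10,067 → take DB $16,651. Book value $16,652.
Year 2: DB = ⌊$16,652 × 150%/3⌋ = $8,326; SL = ⌊$13,552/2⌋ = $6,776 → take DB $8,326. Book value $8,326.
Year 3 (final): $8,326 − $3,100 = $5,226. Book value $3,100.

$16,651; $8,326; $5,226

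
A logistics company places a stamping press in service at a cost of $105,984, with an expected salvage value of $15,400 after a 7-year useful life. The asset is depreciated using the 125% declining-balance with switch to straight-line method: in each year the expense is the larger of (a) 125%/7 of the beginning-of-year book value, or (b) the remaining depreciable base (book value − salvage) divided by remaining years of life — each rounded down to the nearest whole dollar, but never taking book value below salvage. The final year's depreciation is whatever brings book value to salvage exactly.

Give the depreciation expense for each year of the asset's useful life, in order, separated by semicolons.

$18,925; $15,546; $12,770; $10,835; $10,836; $10,836; $10,836

Depreciable base = $105,984 − $15,400 = $90,584.
Year 1: DB = ⌊$105,984 × 125%/7⌋ = $18,925; SL = ⌊$90,584/7⌋ = $12,940 → take DB $18,925. Book value $87,059.
Year 2: DB = ⌊$87,059 × 125%/7⌋ = $15,546; SL = ⌊$71,659/6⌋ = $11,943 → take DB $15,546. Book value $71,513.
Year 3: DB = ⌊$71,513 × 125%/7⌋ = $12,770; SL = ⌊$56,113/5⌋ = $11,222 → take DB $12,770. Book value $58,743.
Year 4: DB = ⌊$58,743 × 125%/7⌋ = $10,489; SL = ⌊$43,343/4⌋ = $10,835 → take SL $10,835. Book value $47,908.
Year 5: DB = ⌊$47,908 × 125%/7⌋ = $8,555; SL = ⌊$32,508/3⌋ = $10,836 → take SL $10,836. Book value $37,072.
Year 6: DB = ⌊$37,072 × 125%/7⌋ = $6,620; SL = ⌊$21,672/2⌋ = $10,836 → take SL $10,836. Book value $26,236.
Year 7 (final): $26,236 − $15,400 = $10,836. Book value $15,400.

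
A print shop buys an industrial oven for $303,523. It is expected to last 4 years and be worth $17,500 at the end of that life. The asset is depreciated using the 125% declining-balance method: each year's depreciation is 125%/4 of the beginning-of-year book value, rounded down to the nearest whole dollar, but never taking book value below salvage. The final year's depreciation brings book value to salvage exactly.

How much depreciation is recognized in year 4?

$81,131

Depreciable base = $303,523 − $17,500 = $286,023.
Year 1: ⌊$303,523 × 125%/4⌋ = $94,850. Book value $208,673.
Year 2: ⌊$208,673 × 125%/4⌋ = $65,210. Book value $143,463.
Year 3: ⌊$143,463 × 125%/4⌋ = $44,832. Book value $98,631.
Year 4 (final): $98,631 − $17,500 = $81,131. Book value $17,500.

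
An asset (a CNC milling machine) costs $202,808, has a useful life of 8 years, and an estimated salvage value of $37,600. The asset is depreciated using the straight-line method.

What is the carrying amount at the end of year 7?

$58,251

Depreciable base = $202,808 − $37,600 = $165,208.
Annual expense = $165,208 / 8 = $20,651.
End of year 1: book value $182,157.
End of year 2: book value $161,506.
End of year 3: book value $140,855.
End of year 4: book value $120,204.
End of year 5: book value $99,553.
End of year 6: book value $78,902.
End of year 7: book value $58,251.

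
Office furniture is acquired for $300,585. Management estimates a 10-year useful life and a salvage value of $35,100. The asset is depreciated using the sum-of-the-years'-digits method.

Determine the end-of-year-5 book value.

Depreciable base = $300,585 − $35,100 = $265,485.
Sum of the years' digits = 10+9+8+7+6+5+4+3+2+1 = 55.
Year 1: $265,485 × 10/55 = $48,270. Book value $252,315.
Year 2: $265,485 × 9/55 = $43,443. Book value $208,872.
Year 3: $265,485 × 8/55 = $38,616. Book value $170,256.
Year 4: $265,485 × 7/55 = $33,789. Book value $136,467.
Year 5: $265,485 × 6/55 = $28,962. Book value $107,505.

$107,505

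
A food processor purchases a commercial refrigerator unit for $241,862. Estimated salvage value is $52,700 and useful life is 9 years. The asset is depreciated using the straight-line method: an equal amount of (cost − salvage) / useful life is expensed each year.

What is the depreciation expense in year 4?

Depreciable base = $241,862 − $52,700 = $189,162.
Annual expense = $189,162 / 9 = $21,018.

$21,018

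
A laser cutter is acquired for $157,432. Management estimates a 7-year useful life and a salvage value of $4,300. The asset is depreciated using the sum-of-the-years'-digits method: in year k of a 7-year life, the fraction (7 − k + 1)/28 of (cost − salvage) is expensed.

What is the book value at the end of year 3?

$58,990

Depreciable base = $157,432 − $4,300 = $153,132.
Sum of the years' digits = 7+6+5+4+3+2+1 = 28.
Year 1: $153,132 × 7/28 = $38,283. Book value $119,149.
Year 2: $153,132 × 6/28 = $32,814. Book value $86,335.
Year 3: $153,132 × 5/28 = $27,345. Book value $58,990.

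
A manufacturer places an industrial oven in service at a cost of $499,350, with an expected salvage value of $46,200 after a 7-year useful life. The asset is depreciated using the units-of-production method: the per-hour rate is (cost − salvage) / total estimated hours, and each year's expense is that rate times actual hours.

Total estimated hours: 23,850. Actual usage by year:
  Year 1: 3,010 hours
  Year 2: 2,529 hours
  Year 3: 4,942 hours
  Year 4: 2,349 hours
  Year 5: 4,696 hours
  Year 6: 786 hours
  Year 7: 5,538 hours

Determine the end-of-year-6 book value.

$151,422

Depreciable base = $499,350 − $46,200 = $453,150.
Rate = $453,150 / 23,850 hours = $19 per hour.
Year 1: 3,010 × $19 = $57,190. Book value $442,160.
Year 2: 2,529 × $19 = $48,051. Book value $394,109.
Year 3: 4,942 × $19 = $93,898. Book value $300,211.
Year 4: 2,349 × $19 = $44,631. Book value $255,580.
Year 5: 4,696 × $19 = $89,224. Book value $166,356.
Year 6: 786 × $19 = $14,934. Book value $151,422.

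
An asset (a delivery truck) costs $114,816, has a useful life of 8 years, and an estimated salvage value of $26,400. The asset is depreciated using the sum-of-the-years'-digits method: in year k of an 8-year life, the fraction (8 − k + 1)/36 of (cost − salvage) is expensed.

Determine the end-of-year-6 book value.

Depreciable base = $114,816 − $26,400 = $88,416.
Sum of the years' digits = 8+7+6+5+4+3+2+1 = 36.
Year 1: $88,416 × 8/36 = $19,648. Book value $95,168.
Year 2: $88,416 × 7/36 = $17,192. Book value $77,976.
Year 3: $88,416 × 6/36 = $14,736. Book value $63,240.
Year 4: $88,416 × 5/36 = $12,280. Book value $50,960.
Year 5: $88,416 × 4/36 = $9,824. Book value $41,136.
Year 6: $88,416 × 3/36 = $7,368. Book value $33,768.

$33,768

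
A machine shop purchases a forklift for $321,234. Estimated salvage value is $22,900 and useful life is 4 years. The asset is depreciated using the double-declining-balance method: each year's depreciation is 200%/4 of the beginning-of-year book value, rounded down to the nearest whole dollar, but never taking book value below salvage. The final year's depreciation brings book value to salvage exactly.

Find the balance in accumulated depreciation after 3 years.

Depreciable base = $321,234 − $22,900 = $298,334.
Year 1: ⌊$321,234 × 200%/4⌋ = $160,617. Book value $160,617.
Year 2: ⌊$160,617 × 200%/4⌋ = $80,308. Book value $80,309.
Year 3: ⌊$80,309 × 200%/4⌋ = $40,154. Book value $40,155.
Accumulated through year 3 = $321,234 − $40,155 = $281,079.

$281,079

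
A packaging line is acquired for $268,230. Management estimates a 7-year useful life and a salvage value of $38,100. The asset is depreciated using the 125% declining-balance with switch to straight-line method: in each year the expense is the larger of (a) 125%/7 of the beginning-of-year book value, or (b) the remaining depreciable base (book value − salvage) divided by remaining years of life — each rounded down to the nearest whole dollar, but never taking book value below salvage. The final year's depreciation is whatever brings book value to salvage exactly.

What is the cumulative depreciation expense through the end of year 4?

$147,204

Depreciable base = $268,230 − $38,100 = $230,130.
Year 1: DB = ⌊$268,230 × 125%/7⌋ = $47,898; SL = ⌊$230,130/7⌋ = $32,875 → take DB $47,898. Book value $220,332.
Year 2: DB = ⌊$220,332 × 125%/7⌋ = $39,345; SL = ⌊$182,232/6⌋ = $30,372 → take DB $39,345. Book value $180,987.
Year 3: DB = ⌊$180,987 × 125%/7⌋ = $32,319; SL = ⌊$142,887/5⌋ = $28,577 → take DB $32,319. Book value $148,668.
Year 4: DB = ⌊$148,668 × 125%/7⌋ = $26,547; SL = ⌊$110,568/4⌋ = $27,642 → take SL $27,642. Book value $121,026.
Accumulated through year 4 = $268,230 − $121,026 = $147,204.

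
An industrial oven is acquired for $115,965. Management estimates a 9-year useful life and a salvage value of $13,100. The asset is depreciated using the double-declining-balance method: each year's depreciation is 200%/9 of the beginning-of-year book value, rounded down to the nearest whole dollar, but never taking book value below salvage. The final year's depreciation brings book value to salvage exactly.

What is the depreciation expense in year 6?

Depreciable base = $115,965 − $13,100 = $102,865.
Year 1: ⌊$115,965 × 200%/9⌋ = $25,770. Book value $90,195.
Year 2: ⌊$90,195 × 200%/9⌋ = $20,043. Book value $70,152.
Year 3: ⌊$70,152 × 200%/9⌋ = $15,589. Book value $54,563.
Year 4: ⌊$54,563 × 200%/9⌋ = $12,125. Book value $42,438.
Year 5: ⌊$42,438 × 200%/9⌋ = $9,430. Book value $33,008.
Year 6: ⌊$33,008 × 200%/9⌋ = $7,335. Book value $25,673.

$7,335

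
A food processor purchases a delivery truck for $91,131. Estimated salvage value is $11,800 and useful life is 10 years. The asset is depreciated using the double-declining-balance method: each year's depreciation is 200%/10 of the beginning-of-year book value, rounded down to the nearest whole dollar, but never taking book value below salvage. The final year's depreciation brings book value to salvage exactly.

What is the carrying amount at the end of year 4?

$37,328

Depreciable base = $91,131 − $11,800 = $79,331.
Year 1: ⌊$91,131 × 200%/10⌋ = $18,226. Book value $72,905.
Year 2: ⌊$72,905 × 200%/10⌋ = $14,581. Book value $58,324.
Year 3: ⌊$58,324 × 200%/10⌋ = $11,664. Book value $46,660.
Year 4: ⌊$46,660 × 200%/10⌋ = $9,332. Book value $37,328.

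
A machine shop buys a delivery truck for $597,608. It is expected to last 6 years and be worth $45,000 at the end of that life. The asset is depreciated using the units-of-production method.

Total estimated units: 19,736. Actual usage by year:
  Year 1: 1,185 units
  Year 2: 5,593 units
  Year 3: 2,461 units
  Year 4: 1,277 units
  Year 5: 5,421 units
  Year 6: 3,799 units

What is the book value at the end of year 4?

$303,160

Depreciable base = $597,608 − $45,000 = $552,608.
Rate = $552,608 / 19,736 units = $28 per unit.
Year 1: 1,185 × $28 = $33,180. Book value $564,428.
Year 2: 5,593 × $28 = $156,604. Book value $407,824.
Year 3: 2,461 × $28 = $68,908. Book value $338,916.
Year 4: 1,277 × $28 = $35,756. Book value $303,160.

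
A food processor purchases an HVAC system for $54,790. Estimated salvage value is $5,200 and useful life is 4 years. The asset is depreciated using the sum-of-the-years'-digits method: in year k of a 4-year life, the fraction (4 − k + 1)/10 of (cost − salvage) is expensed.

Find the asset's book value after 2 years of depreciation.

Depreciable base = $54,790 − $5,200 = $49,590.
Sum of the years' digits = 4+3+2+1 = 10.
Year 1: $49,590 × 4/10 = $19,836. Book value $34,954.
Year 2: $49,590 × 3/10 = $14,877. Book value $20,077.

$20,077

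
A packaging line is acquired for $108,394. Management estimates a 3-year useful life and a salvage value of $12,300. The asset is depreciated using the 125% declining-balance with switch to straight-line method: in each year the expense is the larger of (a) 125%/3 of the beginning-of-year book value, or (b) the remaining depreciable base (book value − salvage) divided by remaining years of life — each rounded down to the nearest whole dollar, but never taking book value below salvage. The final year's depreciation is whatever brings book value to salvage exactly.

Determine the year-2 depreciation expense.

$26,345

Depreciable base = $108,394 − $12,300 = $96,094.
Year 1: DB = ⌊$108,394 × 125%/3⌋ = $45,164; SL = ⌊$96,094/3⌋ = $32,031 → take DB $45,164. Book value $63,230.
Year 2: DB = ⌊$63,230 × 125%/3⌋ = $26,345; SL = ⌊$50,930/2⌋ = $25,465 → take DB $26,345. Book value $36,885.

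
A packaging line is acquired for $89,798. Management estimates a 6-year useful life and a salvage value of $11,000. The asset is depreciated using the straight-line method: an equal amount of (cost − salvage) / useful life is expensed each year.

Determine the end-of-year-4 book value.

Depreciable base = $89,798 − $11,000 = $78,798.
Annual expense = $78,798 / 6 = $13,133.
End of year 1: book value $76,665.
End of year 2: book value $63,532.
End of year 3: book value $50,399.
End of year 4: book value $37,266.

$37,266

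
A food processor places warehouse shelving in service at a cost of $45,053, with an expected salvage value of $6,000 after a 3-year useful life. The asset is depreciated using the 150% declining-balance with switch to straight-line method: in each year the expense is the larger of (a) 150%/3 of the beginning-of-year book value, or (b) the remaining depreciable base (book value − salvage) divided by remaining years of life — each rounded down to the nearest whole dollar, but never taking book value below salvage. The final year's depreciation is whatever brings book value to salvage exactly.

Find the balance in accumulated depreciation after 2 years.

$33,789

Depreciable base = $45,053 − $6,000 = $39,053.
Year 1: DB = ⌊$45,053 × 150%/3⌋ = $22,526; SL = ⌊$39,053/3⌋ = $13,017 → take DB $22,526. Book value $22,527.
Year 2: DB = ⌊$22,527 × 150%/3⌋ = $11,263; SL = ⌊$16,527/2⌋ = $8,263 → take DB $11,263. Book value $11,264.
Accumulated through year 2 = $45,053 − $11,264 = $33,789.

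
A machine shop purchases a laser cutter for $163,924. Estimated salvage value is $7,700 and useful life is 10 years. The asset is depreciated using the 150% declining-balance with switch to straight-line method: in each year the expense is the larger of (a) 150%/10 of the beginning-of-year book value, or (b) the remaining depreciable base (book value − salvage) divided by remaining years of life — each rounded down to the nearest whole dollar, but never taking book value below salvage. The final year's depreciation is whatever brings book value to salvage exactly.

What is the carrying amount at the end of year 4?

$85,571

Depreciable base = $163,924 − $7,700 = $156,224.
Year 1: DB = ⌊$163,924 × 150%/10⌋ = $24,588; SL = ⌊$156,224/10⌋ = $15,622 → take DB $24,588. Book value $139,336.
Year 2: DB = ⌊$139,336 × 150%/10⌋ = $20,900; SL = ⌊$131,636/9⌋ = $14,626 → take DB $20,900. Book value $118,436.
Year 3: DB = ⌊$118,436 × 150%/10⌋ = $17,765; SL = ⌊$110,736/8⌋ = $13,842 → take DB $17,765. Book value $100,671.
Year 4: DB = ⌊$100,671 × 150%/10⌋ = $15,100; SL = ⌊$92,971/7⌋ = $13,281 → take DB $15,100. Book value $85,571.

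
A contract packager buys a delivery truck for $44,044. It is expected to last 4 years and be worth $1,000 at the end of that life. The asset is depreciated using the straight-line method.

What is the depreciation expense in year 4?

$10,761

Depreciable base = $44,044 − $1,000 = $43,044.
Annual expense = $43,044 / 4 = $10,761.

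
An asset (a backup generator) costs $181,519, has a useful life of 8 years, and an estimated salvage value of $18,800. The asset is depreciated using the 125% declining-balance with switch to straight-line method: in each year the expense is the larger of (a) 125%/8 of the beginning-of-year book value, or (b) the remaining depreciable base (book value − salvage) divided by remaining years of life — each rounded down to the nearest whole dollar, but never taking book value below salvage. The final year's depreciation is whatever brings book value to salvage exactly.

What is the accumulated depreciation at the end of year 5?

$108,577

Depreciable base = $181,519 − $18,800 = $162,719.
Year 1: DB = ⌊$181,519 × 125%/8⌋ = $28,362; SL = ⌊$162,719/8⌋ = $20,339 → take DB $28,362. Book value $153,157.
Year 2: DB = ⌊$153,157 × 125%/8⌋ = $23,930; SL = ⌊$134,357/7⌋ = $19,193 → take DB $23,930. Book value $129,227.
Year 3: DB = ⌊$129,227 × 125%/8⌋ = $20,191; SL = ⌊$110,427/6⌋ = $18,404 → take DB $20,191. Book value $109,036.
Year 4: DB = ⌊$109,036 × 125%/8⌋ = $17,036; SL = ⌊$90,236/5⌋ = $18,047 → take SL $18,047. Book value $90,989.
Year 5: DB = ⌊$90,989 × 125%/8⌋ = $14,217; SL = ⌊$72,189/4⌋ = $18,047 → take SL $18,047. Book value $72,942.
Accumulated through year 5 = $181,519 − $72,942 = $108,577.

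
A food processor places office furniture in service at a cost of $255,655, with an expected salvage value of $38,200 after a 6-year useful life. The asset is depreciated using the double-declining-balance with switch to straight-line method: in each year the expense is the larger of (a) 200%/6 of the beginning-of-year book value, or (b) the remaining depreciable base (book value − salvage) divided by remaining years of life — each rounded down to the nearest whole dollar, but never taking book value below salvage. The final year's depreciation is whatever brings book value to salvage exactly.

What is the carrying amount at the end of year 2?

Depreciable base = $255,655 − $38,200 = $217,455.
Year 1: DB = ⌊$255,655 × 200%/6⌋ = $85,218; SL = ⌊$217,455/6⌋ = $36,242 → take DB $85,218. Book value $170,437.
Year 2: DB = ⌊$170,437 × 200%/6⌋ = $56,812; SL = ⌊$132,237/5⌋ = $26,447 → take DB $56,812. Book value $113,625.

$113,625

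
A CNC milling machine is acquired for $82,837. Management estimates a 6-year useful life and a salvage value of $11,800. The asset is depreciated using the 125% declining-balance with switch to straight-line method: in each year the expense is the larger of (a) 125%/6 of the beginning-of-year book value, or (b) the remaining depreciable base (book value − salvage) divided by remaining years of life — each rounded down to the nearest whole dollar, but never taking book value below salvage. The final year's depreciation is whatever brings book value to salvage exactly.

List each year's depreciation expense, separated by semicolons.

Depreciable base = $82,837 − $11,800 = $71,037.
Year 1: DB = ⌊$82,837 × 125%/6⌋ = $17,257; SL = ⌊$71,037/6⌋ = $11,839 → take DB $17,257. Book value $65,580.
Year 2: DB = ⌊$65,580 × 125%/6⌋ = $13,662; SL = ⌊$53,780/5⌋ = $10,756 → take DB $13,662. Book value $51,918.
Year 3: DB = ⌊$51,918 × 125%/6⌋ = $10,816; SL = ⌊$40,118/4⌋ = $10,029 → take DB $10,816. Book value $41,102.
Year 4: DB = ⌊$41,102 × 125%/6⌋ = $8,562; SL = ⌊$29,302/3⌋ = $9,767 → take SL $9,767. Book value $31,335.
Year 5: DB = ⌊$31,335 × 125%/6⌋ = $6,528; SL = ⌊$19,535/2⌋ = $9,767 → take SL $9,767. Book value $21,568.
Year 6 (final): $21,568 − $11,800 = $9,768. Book value $11,800.

$17,257; $13,662; $10,816; $9,767; $9,767; $9,768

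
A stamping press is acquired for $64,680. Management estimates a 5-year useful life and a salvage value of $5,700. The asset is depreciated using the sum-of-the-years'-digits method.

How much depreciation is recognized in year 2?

Depreciable base = $64,680 − $5,700 = $58,980.
Sum of the years' digits = 5+4+3+2+1 = 15.
Year 1: $58,980 × 5/15 = $19,660. Book value $45,020.
Year 2: $58,980 × 4/15 = $15,728. Book value $29,292.

$15,728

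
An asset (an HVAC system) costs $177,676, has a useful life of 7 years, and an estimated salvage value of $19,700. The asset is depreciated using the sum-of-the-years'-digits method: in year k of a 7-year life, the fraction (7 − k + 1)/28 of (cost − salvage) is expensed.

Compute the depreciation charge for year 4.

$22,568

Depreciable base = $177,676 − $19,700 = $157,976.
Sum of the years' digits = 7+6+5+4+3+2+1 = 28.
Year 1: $157,976 × 7/28 = $39,494. Book value $138,182.
Year 2: $157,976 × 6/28 = $33,852. Book value $104,330.
Year 3: $157,976 × 5/28 = $28,210. Book value $76,120.
Year 4: $157,976 × 4/28 = $22,568. Book value $53,552.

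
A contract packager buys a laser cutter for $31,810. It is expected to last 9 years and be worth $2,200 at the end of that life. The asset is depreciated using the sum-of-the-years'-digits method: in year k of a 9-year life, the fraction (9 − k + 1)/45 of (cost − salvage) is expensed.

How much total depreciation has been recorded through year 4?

$19,740

Depreciable base = $31,810 − $2,200 = $29,610.
Sum of the years' digits = 9+8+7+6+5+4+3+2+1 = 45.
Year 1: $29,610 × 9/45 = $5,922. Book value $25,888.
Year 2: $29,610 × 8/45 = $5,264. Book value $20,624.
Year 3: $29,610 × 7/45 = $4,606. Book value $16,018.
Year 4: $29,610 × 6/45 = $3,948. Book value $12,070.
Accumulated through year 4 = $31,810 − $12,070 = $19,740.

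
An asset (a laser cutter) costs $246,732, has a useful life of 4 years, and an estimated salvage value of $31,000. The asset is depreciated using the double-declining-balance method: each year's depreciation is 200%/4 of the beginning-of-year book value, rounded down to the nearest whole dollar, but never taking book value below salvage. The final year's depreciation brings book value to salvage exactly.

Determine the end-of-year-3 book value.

$31,000

Depreciable base = $246,732 − $31,000 = $215,732.
Year 1: ⌊$246,732 × 200%/4⌋ = $123,366. Book value $123,366.
Year 2: ⌊$123,366 × 200%/4⌋ = $61,683. Book value $61,683.
Year 3: ⌊$61,683 × 200%/4⌋ = $30,841, capped at $30,683. Book value $31,000.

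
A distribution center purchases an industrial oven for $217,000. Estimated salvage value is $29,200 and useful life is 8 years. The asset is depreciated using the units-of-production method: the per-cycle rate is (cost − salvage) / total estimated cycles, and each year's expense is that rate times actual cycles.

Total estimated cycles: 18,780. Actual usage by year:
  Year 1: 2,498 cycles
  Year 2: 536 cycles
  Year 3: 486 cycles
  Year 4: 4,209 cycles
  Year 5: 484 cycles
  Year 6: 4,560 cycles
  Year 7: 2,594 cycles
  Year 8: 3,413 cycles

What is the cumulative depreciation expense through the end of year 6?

$127,730

Depreciable base = $217,000 − $29,200 = $187,800.
Rate = $187,800 / 18,780 cycles = $10 per cycle.
Year 1: 2,498 × $10 = $24,980. Book value $192,020.
Year 2: 536 × $10 = $5,360. Book value $186,660.
Year 3: 486 × $10 = $4,860. Book value $181,800.
Year 4: 4,209 × $10 = $42,090. Book value $139,710.
Year 5: 484 × $10 = $4,840. Book value $134,870.
Year 6: 4,560 × $10 = $45,600. Book value $89,270.
Accumulated through year 6 = $217,000 − $89,270 = $127,730.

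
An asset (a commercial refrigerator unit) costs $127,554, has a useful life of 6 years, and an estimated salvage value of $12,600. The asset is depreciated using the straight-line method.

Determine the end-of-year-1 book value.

Depreciable base = $127,554 − $12,600 = $114,954.
Annual expense = $114,954 / 6 = $19,159.
End of year 1: book value $108,395.

$108,395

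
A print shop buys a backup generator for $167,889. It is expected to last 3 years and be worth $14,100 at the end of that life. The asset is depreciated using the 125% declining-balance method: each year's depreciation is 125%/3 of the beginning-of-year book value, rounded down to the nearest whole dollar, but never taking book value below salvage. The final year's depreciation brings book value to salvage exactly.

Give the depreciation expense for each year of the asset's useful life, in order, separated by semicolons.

Depreciable base = $167,889 − $14,100 = $153,789.
Year 1: ⌊$167,889 × 125%/3⌋ = $69,953. Book value $97,936.
Year 2: ⌊$97,936 × 125%/3⌋ = $40,806. Book value $57,130.
Year 3 (final): $57,130 − $14,100 = $43,030. Book value $14,100.

$69,953; $40,806; $43,030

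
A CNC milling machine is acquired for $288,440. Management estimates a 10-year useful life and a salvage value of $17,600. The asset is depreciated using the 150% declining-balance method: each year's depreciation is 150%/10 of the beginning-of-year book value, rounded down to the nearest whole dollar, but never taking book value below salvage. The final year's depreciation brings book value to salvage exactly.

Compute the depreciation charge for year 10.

$49,210

Depreciable base = $288,440 − $17,600 = $270,840.
Year 1: ⌊$288,440 × 150%/10⌋ = $43,266. Book value $245,174.
Year 2: ⌊$245,174 × 150%/10⌋ = $36,776. Book value $208,398.
Year 3: ⌊$208,398 × 150%/10⌋ = $31,259. Book value $177,139.
Year 4: ⌊$177,139 × 150%/10⌋ = $26,570. Book value $150,569.
Year 5: ⌊$150,569 × 150%/10⌋ = $22,585. Book value $127,984.
Year 6: ⌊$127,984 × 150%/10⌋ = $19,197. Book value $108,787.
Year 7: ⌊$108,787 × 150%/10⌋ = $16,318. Book value $92,469.
Year 8: ⌊$92,469 × 150%/10⌋ = $13,870. Book value $78,599.
Year 9: ⌊$78,599 × 150%/10⌋ = $11,789. Book value $66,810.
Year 10 (final): $66,810 − $17,600 = $49,210. Book value $17,600.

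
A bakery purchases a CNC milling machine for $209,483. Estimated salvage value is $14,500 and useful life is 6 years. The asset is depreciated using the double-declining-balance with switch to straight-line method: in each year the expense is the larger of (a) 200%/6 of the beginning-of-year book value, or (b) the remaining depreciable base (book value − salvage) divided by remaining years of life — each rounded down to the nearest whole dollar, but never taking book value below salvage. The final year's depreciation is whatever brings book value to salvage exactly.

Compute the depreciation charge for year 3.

Depreciable base = $209,483 − $14,500 = $194,983.
Year 1: DB = ⌊$209,483 × 200%/6⌋ = $69,827; SL = ⌊$194,983/6⌋ = $32,497 → take DB $69,827. Book value $139,656.
Year 2: DB = ⌊$139,656 × 200%/6⌋ = $46,552; SL = ⌊$125,156/5⌋ = $25,031 → take DB $46,552. Book value $93,104.
Year 3: DB = ⌊$93,104 × 200%/6⌋ = $31,034; SL = ⌊$78,604/4⌋ = $19,651 → take DB $31,034. Book value $62,070.

$31,034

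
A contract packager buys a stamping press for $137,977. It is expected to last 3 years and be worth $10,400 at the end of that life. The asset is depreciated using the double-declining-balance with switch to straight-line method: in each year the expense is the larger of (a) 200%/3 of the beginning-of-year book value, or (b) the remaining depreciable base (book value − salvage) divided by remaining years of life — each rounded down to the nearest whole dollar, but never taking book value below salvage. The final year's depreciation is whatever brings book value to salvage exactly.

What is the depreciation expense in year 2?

$30,662

Depreciable base = $137,977 − $10,400 = $127,577.
Year 1: DB = ⌊$137,977 × 200%/3⌋ = $91,984; SL = ⌊$127,577/3⌋ = $42,525 → take DB $91,984. Book value $45,993.
Year 2: DB = ⌊$45,993 × 200%/3⌋ = $30,662; SL = ⌊$35,593/2⌋ = $17,796 → take DB $30,662. Book value $15,331.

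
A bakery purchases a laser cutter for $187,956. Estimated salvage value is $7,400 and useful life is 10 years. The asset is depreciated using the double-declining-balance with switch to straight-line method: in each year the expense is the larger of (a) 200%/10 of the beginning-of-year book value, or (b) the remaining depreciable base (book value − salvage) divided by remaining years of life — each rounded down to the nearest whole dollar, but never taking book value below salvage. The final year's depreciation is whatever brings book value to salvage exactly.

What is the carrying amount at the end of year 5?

Depreciable base = $187,956 − $7,400 = $180,556.
Year 1: DB = ⌊$187,956 × 200%/10⌋ = $37,591; SL = ⌊$180,556/10⌋ = $18,055 → take DB $37,591. Book value $150,365.
Year 2: DB = ⌊$150,365 × 200%/10⌋ = $30,073; SL = ⌊$142,965/9⌋ = $15,885 → take DB $30,073. Book value $120,292.
Year 3: DB = ⌊$120,292 × 200%/10⌋ = $24,058; SL = ⌊$112,892/8⌋ = $14,111 → take DB $24,058. Book value $96,234.
Year 4: DB = ⌊$96,234 × 200%/10⌋ = $19,246; SL = ⌊$88,834/7⌋ = $12,690 → take DB $19,246. Book value $76,988.
Year 5: DB = ⌊$76,988 × 200%/10⌋ = $15,397; SL = ⌊$69,588/6⌋ = $11,598 → take DB $15,397. Book value $61,591.

$61,591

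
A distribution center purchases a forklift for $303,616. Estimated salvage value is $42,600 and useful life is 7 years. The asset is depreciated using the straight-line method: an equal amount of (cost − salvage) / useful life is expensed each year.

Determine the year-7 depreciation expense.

Depreciable base = $303,616 − $42,600 = $261,016.
Annual expense = $261,016 / 7 = $37,288.

$37,288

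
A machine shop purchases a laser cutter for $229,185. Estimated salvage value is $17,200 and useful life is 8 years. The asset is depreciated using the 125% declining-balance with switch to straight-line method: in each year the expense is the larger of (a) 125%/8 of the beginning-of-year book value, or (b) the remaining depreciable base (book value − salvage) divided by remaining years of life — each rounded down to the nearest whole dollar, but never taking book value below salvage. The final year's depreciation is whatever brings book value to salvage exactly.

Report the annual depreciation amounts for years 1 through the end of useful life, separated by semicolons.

Depreciable base = $229,185 − $17,200 = $211,985.
Year 1: DB = ⌊$229,185 × 125%/8⌋ = $35,810; SL = ⌊$211,985/8⌋ = $26,498 → take DB $35,810. Book value $193,375.
Year 2: DB = ⌊$193,375 × 125%/8⌋ = $30,214; SL = ⌊$176,175/7⌋ = $25,167 → take DB $30,214. Book value $163,161.
Year 3: DB = ⌊$163,161 × 125%/8⌋ = $25,493; SL = ⌊$145,961/6⌋ = $24,326 → take DB $25,493. Book value $137,668.
Year 4: DB = ⌊$137,668 × 125%/8⌋ = $21,510; SL = ⌊$120,468/5⌋ = $24,093 → take SL $24,093. Book value $113,575.
Year 5: DB = ⌊$113,575 × 125%/8⌋ = $17,746; SL = ⌊$96,375/4⌋ = $24,093 → take SL $24,093. Book value $89,482.
Year 6: DB = ⌊$89,482 × 125%/8⌋ = $13,981; SL = ⌊$72,282/3⌋ = $24,094 → take SL $24,094. Book value $65,388.
Year 7: DB = ⌊$65,388 × 125%/8⌋ = $10,216; SL = ⌊$48,188/2⌋ = $24,094 → take SL $24,094. Book value $41,294.
Year 8 (final): $41,294 − $17,200 = $24,094. Book value $17,200.

$35,810; $30,214; $25,493; $24,093; $24,093; $24,094; $24,094; $24,094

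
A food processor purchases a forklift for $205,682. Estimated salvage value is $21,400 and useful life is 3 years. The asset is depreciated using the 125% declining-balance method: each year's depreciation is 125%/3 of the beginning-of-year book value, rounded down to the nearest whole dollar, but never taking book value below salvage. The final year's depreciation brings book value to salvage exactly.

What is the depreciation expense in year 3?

$48,590

Depreciable base = $205,682 − $21,400 = $184,282.
Year 1: ⌊$205,682 × 125%/3⌋ = $85,700. Book value $119,982.
Year 2: ⌊$119,982 × 125%/3⌋ = $49,992. Book value $69,990.
Year 3 (final): $69,990 − $21,400 = $48,590. Book value $21,400.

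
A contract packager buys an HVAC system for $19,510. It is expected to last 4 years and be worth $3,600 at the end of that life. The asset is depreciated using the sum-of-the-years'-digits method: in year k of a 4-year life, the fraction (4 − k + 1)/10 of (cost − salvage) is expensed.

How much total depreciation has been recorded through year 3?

$14,319

Depreciable base = $19,510 − $3,600 = $15,910.
Sum of the years' digits = 4+3+2+1 = 10.
Year 1: $15,910 × 4/10 = $6,364. Book value $13,146.
Year 2: $15,910 × 3/10 = $4,773. Book value $8,373.
Year 3: $15,910 × 2/10 = $3,182. Book value $5,191.
Accumulated through year 3 = $19,510 − $5,191 = $14,319.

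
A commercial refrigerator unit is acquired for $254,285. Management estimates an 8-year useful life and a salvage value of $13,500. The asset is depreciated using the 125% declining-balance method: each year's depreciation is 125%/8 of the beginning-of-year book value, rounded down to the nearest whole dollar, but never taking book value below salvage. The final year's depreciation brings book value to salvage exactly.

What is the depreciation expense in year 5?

$20,137

Depreciable base = $254,285 − $13,500 = $240,785.
Year 1: ⌊$254,285 × 125%/8⌋ = $39,732. Book value $214,553.
Year 2: ⌊$214,553 × 125%/8⌋ = $33,523. Book value $181,030.
Year 3: ⌊$181,030 × 125%/8⌋ = $28,285. Book value $152,745.
Year 4: ⌊$152,745 × 125%/8⌋ = $23,866. Book value $128,879.
Year 5: ⌊$128,879 × 125%/8⌋ = $20,137. Book value $108,742.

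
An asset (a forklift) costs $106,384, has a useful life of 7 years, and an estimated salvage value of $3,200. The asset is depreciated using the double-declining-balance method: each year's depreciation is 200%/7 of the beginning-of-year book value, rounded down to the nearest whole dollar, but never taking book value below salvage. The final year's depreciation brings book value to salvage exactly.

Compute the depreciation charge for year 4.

$11,077

Depreciable base = $106,384 − $3,200 = $103,184.
Year 1: ⌊$106,384 × 200%/7⌋ = $30,395. Book value $75,989.
Year 2: ⌊$75,989 × 200%/7⌋ = $21,711. Book value $54,278.
Year 3: ⌊$54,278 × 200%/7⌋ = $15,508. Book value $38,770.
Year 4: ⌊$38,770 × 200%/7⌋ = $11,077. Book value $27,693.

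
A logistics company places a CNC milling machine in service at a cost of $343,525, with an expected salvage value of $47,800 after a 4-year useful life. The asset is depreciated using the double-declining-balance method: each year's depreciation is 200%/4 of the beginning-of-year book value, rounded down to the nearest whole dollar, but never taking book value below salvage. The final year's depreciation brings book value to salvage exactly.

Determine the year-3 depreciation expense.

$38,082

Depreciable base = $343,525 − $47,800 = $295,725.
Year 1: ⌊$343,525 × 200%/4⌋ = $171,762. Book value $171,763.
Year 2: ⌊$171,763 × 200%/4⌋ = $85,881. Book value $85,882.
Year 3: ⌊$85,882 × 200%/4⌋ = $42,941, capped at $38,082. Book value $47,800.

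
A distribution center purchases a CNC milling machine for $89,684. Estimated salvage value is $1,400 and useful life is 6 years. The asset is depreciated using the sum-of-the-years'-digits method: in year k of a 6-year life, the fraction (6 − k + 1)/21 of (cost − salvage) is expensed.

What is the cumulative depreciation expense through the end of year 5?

Depreciable base = $89,684 − $1,400 = $88,284.
Sum of the years' digits = 6+5+4+3+2+1 = 21.
Year 1: $88,284 × 6/21 = $25,224. Book value $64,460.
Year 2: $88,284 × 5/21 = $21,020. Book value $43,440.
Year 3: $88,284 × 4/21 = $16,816. Book value $26,624.
Year 4: $88,284 × 3/21 = $12,612. Book value $14,012.
Year 5: $88,284 × 2/21 = $8,408. Book value $5,604.
Accumulated through year 5 = $89,684 − $5,604 = $84,080.

$84,080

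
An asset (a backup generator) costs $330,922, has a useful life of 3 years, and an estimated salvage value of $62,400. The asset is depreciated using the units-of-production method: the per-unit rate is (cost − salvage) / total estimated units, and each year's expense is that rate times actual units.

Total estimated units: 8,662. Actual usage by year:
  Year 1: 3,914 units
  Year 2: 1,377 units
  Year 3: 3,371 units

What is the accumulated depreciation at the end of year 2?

Depreciable base = $330,922 − $62,400 = $268,522.
Rate = $268,522 / 8,662 units = $31 per unit.
Year 1: 3,914 × $31 = $121,334. Book value $209,588.
Year 2: 1,377 × $31 = $42,687. Book value $166,901.
Accumulated through year 2 = $330,922 − $166,901 = $164,021.

$164,021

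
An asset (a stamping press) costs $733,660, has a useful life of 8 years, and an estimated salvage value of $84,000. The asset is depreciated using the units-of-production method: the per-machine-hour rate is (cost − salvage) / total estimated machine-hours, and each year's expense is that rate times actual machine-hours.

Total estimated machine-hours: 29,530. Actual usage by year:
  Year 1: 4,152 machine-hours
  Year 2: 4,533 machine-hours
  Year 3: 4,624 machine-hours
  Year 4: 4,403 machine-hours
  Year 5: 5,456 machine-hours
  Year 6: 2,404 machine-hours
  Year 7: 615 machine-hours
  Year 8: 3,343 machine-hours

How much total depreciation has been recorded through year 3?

$292,798

Depreciable base = $733,660 − $84,000 = $649,660.
Rate = $649,660 / 29,530 machine-hours = $22 per machine-hour.
Year 1: 4,152 × $22 = $91,344. Book value $642,316.
Year 2: 4,533 × $22 = $99,726. Book value $542,590.
Year 3: 4,624 × $22 = $101,728. Book value $440,862.
Accumulated through year 3 = $733,660 − $440,862 = $292,798.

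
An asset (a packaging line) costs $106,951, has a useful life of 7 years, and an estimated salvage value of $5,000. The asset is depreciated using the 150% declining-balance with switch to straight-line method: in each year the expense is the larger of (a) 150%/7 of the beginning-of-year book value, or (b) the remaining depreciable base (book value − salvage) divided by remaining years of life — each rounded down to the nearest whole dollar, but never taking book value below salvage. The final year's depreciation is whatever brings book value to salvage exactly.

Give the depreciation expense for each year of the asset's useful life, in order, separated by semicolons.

$22,918; $18,007; $14,148; $11,719; $11,719; $11,720; $11,720

Depreciable base = $106,951 − $5,000 = $101,951.
Year 1: DB = ⌊$106,951 × 150%/7⌋ = $22,918; SL = ⌊$101,951/7⌋ = $14,564 → take DB $22,918. Book value $84,033.
Year 2: DB = ⌊$84,033 × 150%/7⌋ = $18,007; SL = ⌊$79,033/6⌋ = $13,172 → take DB $18,007. Book value $66,026.
Year 3: DB = ⌊$66,026 × 150%/7⌋ = $14,148; SL = ⌊$61,026/5⌋ = $12,205 → take DB $14,148. Book value $51,878.
Year 4: DB = ⌊$51,878 × 150%/7⌋ = $11,116; SL = ⌊$46,878/4⌋ = $11,719 → take SL $11,719. Book value $40,159.
Year 5: DB = ⌊$40,159 × 150%/7⌋ = $8,605; SL = ⌊$35,159/3⌋ = $11,719 → take SL $11,719. Book value $28,440.
Year 6: DB = ⌊$28,440 × 150%/7⌋ = $6,094; SL = ⌊$23,440/2⌋ = $11,720 → take SL $11,720. Book value $16,720.
Year 7 (final): $16,720 − $5,000 = $11,720. Book value $5,000.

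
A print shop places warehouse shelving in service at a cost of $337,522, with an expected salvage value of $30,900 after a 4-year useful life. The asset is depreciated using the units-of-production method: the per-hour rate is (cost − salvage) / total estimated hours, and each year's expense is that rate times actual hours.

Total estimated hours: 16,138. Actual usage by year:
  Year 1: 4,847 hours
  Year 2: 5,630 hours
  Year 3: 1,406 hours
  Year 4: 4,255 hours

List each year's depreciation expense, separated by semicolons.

$92,093; $106,970; $26,714; $80,845

Depreciable base = $337,522 − $30,900 = $306,622.
Rate = $306,622 / 16,138 hours = $19 per hour.
Year 1: 4,847 × $19 = $92,093. Book value $245,429.
Year 2: 5,630 × $19 = $106,970. Book value $138,459.
Year 3: 1,406 × $19 = $26,714. Book value $111,745.
Year 4: 4,255 × $19 = $80,845. Book value $30,900.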